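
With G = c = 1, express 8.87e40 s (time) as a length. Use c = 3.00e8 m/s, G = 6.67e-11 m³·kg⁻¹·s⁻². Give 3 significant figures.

Time → length via c.
8.87e40 s × (c) = 2.66e49 m

2.66e49 m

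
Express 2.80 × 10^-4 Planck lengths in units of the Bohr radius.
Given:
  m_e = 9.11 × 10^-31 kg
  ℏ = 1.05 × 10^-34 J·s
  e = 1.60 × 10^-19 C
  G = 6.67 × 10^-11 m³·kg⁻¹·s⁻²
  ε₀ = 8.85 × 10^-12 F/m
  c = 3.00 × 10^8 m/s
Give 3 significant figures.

Planck length: ℓ_P = √(ℏG/c³) = 1.61 × 10^-35 m
Bohr radius: a₀ = 4πε₀ℏ²/(m_e e²) = 5.26 × 10^-11 m
2.80 × 10^-4 × 1.61 × 10^-35 / 5.26 × 10^-11 = 8.58 × 10^-29

8.58 × 10^-29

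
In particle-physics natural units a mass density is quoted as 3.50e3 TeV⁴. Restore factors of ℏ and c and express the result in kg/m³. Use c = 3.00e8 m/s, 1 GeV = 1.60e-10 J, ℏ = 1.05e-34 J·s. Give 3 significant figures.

Mass density is [E]/(c²[L]³) = [E]⁴/(ℏ³c⁵).
1 GeV⁴ → 1/(ℏ³c⁵) × (1 GeV in J)⁴ = 2.33e20 kg/m³.
Convert the energy scale: 3.50e3 TeV⁴ = 3.50e15 GeV⁴.
Result: 3.50e15 × 2.33e20 = 8.15e35 kg/m³.

8.15e35 kg/m³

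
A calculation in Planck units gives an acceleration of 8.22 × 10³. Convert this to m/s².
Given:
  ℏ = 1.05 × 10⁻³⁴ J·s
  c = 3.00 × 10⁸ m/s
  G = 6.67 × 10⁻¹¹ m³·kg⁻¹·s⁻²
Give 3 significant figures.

One Planck acceleration: a_P = √(c⁷/(ℏG)) = 5.59 × 10⁵¹ m/s².
8.22 × 10³ × 5.59 × 10⁵¹ m/s² = 4.59 × 10⁵⁵ m/s²

4.59 × 10⁵⁵ m/s²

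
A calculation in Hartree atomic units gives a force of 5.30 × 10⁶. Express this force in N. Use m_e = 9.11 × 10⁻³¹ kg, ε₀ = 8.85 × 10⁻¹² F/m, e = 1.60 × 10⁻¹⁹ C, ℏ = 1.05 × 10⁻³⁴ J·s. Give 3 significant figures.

One atomic unit of force: F_au = E_h/a₀ = m_e²e⁶/((4πε₀)³ℏ⁴) = 8.33 × 10⁻⁸ N.
5.30 × 10⁶ × 8.33 × 10⁻⁸ N = 0.441 N

0.441 N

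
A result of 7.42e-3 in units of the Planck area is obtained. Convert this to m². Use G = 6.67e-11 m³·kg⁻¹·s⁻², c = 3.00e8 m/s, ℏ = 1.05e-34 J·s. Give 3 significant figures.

1.92e-72 m²

One Planck area: A_P = ℏG/c³ = 2.59e-70 m².
7.42e-3 × 2.59e-70 m² = 1.92e-72 m²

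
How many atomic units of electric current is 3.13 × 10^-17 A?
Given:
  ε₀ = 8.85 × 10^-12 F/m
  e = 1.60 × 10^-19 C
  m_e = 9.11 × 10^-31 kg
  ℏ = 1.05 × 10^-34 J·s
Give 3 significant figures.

4.69 × 10^-15

atomic unit of electric current: I_au = e E_h/ℏ = m_e e⁵/((4πε₀)²ℏ³) = 6.67 × 10^-3 A.
3.13 × 10^-17 / 6.67 × 10^-3 = 4.69 × 10^-15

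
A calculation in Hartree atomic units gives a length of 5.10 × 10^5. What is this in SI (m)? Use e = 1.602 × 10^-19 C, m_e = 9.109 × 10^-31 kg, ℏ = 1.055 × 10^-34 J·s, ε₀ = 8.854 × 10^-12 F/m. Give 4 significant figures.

One Bohr radius: a₀ = 4πε₀ℏ²/(m_e e²) = 5.297 × 10^-11 m.
5.10 × 10^5 × 5.297 × 10^-11 m = 2.702 × 10^-5 m

2.702 × 10^-5 m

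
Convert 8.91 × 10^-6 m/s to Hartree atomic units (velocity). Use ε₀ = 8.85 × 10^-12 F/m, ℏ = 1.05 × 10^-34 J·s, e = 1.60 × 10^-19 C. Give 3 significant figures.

atomic unit of velocity: v_au = e²/(4πε₀ℏ) = 2.19 × 10^6 m/s.
8.91 × 10^-6 / 2.19 × 10^6 = 4.06 × 10^-12

4.06 × 10^-12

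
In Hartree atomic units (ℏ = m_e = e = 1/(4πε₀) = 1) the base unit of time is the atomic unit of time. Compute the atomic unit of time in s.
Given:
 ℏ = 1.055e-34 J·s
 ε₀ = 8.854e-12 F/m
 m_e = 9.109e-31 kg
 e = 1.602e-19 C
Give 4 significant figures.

2.423e-17 s

τ_au = (4πε₀)²ℏ³/(m_e e⁴)
E_h = 4.354e-18 J
ℏ/E_h = 2.423e-17 s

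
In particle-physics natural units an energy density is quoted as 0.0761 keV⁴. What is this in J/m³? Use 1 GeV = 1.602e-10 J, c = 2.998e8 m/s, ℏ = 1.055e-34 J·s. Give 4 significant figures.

[E]/[L]³ = [E]⁴/(ℏc)³; restore (ℏc)⁻³.
1 GeV⁴ → 1/(ℏc)³ × (1 GeV in J)⁴ = 2.082e37 J/m³.
Convert the energy scale: 0.0761 keV⁴ = 7.61e-26 GeV⁴.
Result: 7.61e-26 × 2.082e37 = 1.584e12 J/m³.

1.584e12 J/m³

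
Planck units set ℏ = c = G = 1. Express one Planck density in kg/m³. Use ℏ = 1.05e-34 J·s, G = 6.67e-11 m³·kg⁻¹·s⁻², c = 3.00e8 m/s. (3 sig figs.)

5.20e96 kg/m³

From ℏ = c = G = 1 the density scale is ρ_P = c⁵/(ℏG²).
  = 2.43e42 / 4.67e-55
  = 5.20e96 kg/m³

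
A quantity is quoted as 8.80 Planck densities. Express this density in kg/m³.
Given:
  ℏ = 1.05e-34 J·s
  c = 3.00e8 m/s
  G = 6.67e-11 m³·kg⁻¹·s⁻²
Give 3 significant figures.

4.58e97 kg/m³

One Planck density: ρ_P = c⁵/(ℏG²) = 5.20e96 kg/m³.
8.80 × 5.20e96 kg/m³ = 4.58e97 kg/m³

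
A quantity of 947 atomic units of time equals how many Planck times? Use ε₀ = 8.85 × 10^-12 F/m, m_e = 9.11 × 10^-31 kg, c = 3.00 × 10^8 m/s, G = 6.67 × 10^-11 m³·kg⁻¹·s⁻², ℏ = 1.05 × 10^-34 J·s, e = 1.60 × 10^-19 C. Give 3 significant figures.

4.23 × 10^29

atomic unit of time: τ_au = (4πε₀)²ℏ³/(m_e e⁴) = 2.40 × 10^-17 s
Planck time: t_P = √(ℏG/c⁵) = 5.37 × 10^-44 s
947 × 2.40 × 10^-17 / 5.37 × 10^-44 = 4.23 × 10^29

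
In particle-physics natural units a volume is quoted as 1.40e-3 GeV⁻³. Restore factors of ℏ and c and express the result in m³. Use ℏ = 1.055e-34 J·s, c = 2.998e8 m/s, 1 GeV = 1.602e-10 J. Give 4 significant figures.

1.077e-50 m³

Volume is [L]³ = [E]⁻³·(ℏc)³.
1 GeV⁻³ → (ℏc)³ × (1 GeV in J)⁻³ = 7.696e-48 m³.
Result: 1.40e-3 × 7.696e-48 = 1.077e-50 m³.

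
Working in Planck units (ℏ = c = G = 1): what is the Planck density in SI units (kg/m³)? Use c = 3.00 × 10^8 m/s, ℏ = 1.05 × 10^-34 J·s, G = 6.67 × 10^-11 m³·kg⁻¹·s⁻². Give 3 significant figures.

5.20 × 10^96 kg/m³

From ℏ = c = G = 1 the density scale is ρ_P = c⁵/(ℏG²).
  = 2.43 × 10^42 / 4.67 × 10^-55
  = 5.20 × 10^96 kg/m³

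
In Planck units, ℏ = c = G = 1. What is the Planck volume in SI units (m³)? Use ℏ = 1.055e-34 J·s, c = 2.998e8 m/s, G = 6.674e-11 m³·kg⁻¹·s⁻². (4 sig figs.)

Dimensional analysis gives V_P = (ℏG/c³)^(3/2).
  = √(1.784e-209)
  = 4.224e-105 m³

4.224e-105 m³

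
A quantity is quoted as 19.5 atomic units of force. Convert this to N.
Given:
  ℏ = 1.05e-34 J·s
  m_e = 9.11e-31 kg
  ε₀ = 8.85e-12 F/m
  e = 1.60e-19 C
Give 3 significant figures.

One atomic unit of force: F_au = E_h/a₀ = m_e²e⁶/((4πε₀)³ℏ⁴) = 8.33e-8 N.
19.5 × 8.33e-8 N = 1.62e-6 N

1.62e-6 N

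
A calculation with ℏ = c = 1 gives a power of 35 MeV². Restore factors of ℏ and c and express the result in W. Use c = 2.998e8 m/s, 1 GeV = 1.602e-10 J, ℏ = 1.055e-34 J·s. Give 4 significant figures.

Power is [E]/[T] = [E]²/ℏ.
1 GeV² → 1/ℏ × (1 GeV in J)² = 2.433e14 W.
Convert the energy scale: 35 MeV² = 3.50e-5 GeV².
Result: 3.50e-5 × 2.433e14 = 8.514e9 W.

8.514e9 W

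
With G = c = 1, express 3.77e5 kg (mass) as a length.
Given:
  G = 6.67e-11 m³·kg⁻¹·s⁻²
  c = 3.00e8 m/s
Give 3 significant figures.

In G = c = 1 units mass has dimensions of length; the conversion factor is G/c².
3.77e5 kg × (G/c²) = 2.79e-22 m

2.79e-22 m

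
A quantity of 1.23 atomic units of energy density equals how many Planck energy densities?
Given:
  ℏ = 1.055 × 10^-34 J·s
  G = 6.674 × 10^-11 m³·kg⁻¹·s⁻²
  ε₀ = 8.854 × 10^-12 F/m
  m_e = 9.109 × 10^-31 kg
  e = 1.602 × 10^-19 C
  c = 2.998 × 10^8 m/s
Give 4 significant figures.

7.778 × 10^-101

atomic unit of energy density: u_au = E_h/a₀³ = m_e⁴e¹⁰/((4πε₀)⁵ℏ⁸) = 2.929 × 10^13 J/m³
Planck energy density: u_P = c⁷/(ℏG²) = 4.632 × 10^113 J/m³
1.23 × 2.929 × 10^13 / 4.632 × 10^113 = 7.778 × 10^-101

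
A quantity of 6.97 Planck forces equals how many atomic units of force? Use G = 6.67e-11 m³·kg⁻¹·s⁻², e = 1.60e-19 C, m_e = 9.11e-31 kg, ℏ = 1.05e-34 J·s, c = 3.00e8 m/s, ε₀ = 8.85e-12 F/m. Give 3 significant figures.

Planck force: F_P = c⁴/G = 1.21e44 N
atomic unit of force: F_au = E_h/a₀ = m_e²e⁶/((4πε₀)³ℏ⁴) = 8.33e-8 N
6.97 × 1.21e44 / 8.33e-8 = 1.02e52

1.02e52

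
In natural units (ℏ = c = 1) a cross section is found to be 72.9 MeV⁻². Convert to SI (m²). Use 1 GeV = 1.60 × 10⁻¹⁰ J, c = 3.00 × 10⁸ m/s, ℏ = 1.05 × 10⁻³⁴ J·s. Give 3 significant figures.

2.83 × 10⁻²⁴ m²

Area is [L]² = [E]⁻²·(ℏc)²; restore (ℏc)².
1 GeV⁻² → (ℏc)² × (1 GeV in J)⁻² = 3.88 × 10⁻³² m².
Convert the energy scale: 72.9 MeV⁻² = 7.29 × 10⁷ GeV⁻².
Result: 7.29 × 10⁷ × 3.88 × 10⁻³² = 2.83 × 10⁻²⁴ m².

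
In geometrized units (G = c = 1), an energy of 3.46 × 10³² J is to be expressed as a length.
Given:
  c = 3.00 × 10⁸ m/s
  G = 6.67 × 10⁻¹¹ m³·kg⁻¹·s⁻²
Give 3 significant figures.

2.85 × 10⁻¹² m

Energy → length via G/c⁴.
3.46 × 10³² J × (G/c⁴) = 2.85 × 10⁻¹² m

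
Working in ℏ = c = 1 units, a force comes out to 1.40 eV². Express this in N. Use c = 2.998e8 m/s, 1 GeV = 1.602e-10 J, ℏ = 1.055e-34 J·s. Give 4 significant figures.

1.136e-12 N

Force is [E]/[L] = [E]²/(ℏc); restore (ℏc)⁻¹.
1 GeV² → 1/(ℏc) × (1 GeV in J)² = 8.114e5 N.
Convert the energy scale: 1.40 eV² = 1.40e-18 GeV².
Result: 1.40e-18 × 8.114e5 = 1.136e-12 N.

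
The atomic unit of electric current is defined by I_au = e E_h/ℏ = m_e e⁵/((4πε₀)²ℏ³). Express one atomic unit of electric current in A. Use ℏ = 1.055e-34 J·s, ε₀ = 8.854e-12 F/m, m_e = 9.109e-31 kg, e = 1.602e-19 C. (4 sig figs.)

I_au = e E_h/ℏ = m_e e⁵/((4πε₀)²ℏ³)
E_h = 4.354e-18 J
e·E_h/ℏ = 6.612e-3 A

6.612e-3 A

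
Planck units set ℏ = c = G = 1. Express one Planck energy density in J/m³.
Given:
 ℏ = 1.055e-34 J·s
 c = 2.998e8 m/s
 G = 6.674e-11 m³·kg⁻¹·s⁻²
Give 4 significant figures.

From ℏ = c = G = 1 the energy density scale is u_P = c⁷/(ℏG²).
  = 2.177e59 / 4.699e-55
  = 4.632e113 J/m³

4.632e113 J/m³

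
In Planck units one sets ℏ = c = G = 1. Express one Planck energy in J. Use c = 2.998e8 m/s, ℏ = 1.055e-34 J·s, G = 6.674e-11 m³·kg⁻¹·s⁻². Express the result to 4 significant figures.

E_P = √(ℏc⁵/G)
  = √(3.828e18)
  = 1.957e9 J

1.957e9 J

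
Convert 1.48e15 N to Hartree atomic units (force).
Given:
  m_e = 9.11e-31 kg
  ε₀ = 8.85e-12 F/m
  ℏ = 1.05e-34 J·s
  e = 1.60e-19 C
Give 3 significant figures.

1.78e22

atomic unit of force: F_au = E_h/a₀ = m_e²e⁶/((4πε₀)³ℏ⁴) = 8.33e-8 N.
1.48e15 / 8.33e-8 = 1.78e22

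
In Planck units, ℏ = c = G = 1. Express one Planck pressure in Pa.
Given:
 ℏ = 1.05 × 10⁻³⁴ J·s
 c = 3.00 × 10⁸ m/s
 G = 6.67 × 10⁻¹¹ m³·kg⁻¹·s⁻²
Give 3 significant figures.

4.68 × 10¹¹³ Pa

From ℏ = c = G = 1 the pressure scale is p_P = c⁷/(ℏG²).
  = 2.19 × 10⁵⁹ / 4.67 × 10⁻⁵⁵
  = 4.68 × 10¹¹³ Pa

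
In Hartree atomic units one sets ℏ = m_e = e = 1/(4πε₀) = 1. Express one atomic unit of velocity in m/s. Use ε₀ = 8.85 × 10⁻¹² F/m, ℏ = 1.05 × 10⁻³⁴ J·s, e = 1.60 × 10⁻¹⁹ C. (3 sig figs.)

2.19 × 10⁶ m/s

v_au = e²/(4πε₀ℏ)
  = 2.56 × 10⁻³⁸ / 1.17 × 10⁻⁴⁴
  = 2.19 × 10⁶ m/s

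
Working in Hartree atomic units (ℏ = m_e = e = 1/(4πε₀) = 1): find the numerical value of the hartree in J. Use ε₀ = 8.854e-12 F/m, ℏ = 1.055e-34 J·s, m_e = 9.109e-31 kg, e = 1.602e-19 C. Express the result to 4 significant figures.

The unique combination of the constants set to 1 with dimensions of energy is E_h = m_e e⁴/(4πε₀ℏ)².
  = 6.000e-106 / 1.378e-88
  = 4.354e-18 J

4.354e-18 J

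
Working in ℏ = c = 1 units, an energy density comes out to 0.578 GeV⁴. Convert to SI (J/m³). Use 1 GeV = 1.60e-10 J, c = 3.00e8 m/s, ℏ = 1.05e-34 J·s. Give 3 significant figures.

1.21e37 J/m³

[E]/[L]³ = [E]⁴/(ℏc)³; restore (ℏc)⁻³.
1 GeV⁴ → 1/(ℏc)³ × (1 GeV in J)⁴ = 2.10e37 J/m³.
Result: 0.578 × 2.10e37 = 1.21e37 J/m³.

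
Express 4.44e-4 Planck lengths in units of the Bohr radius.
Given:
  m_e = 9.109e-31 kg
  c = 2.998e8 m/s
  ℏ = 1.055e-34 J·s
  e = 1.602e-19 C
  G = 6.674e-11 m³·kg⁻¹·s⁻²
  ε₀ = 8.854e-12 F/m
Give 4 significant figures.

Planck length: ℓ_P = √(ℏG/c³) = 1.616e-35 m
Bohr radius: a₀ = 4πε₀ℏ²/(m_e e²) = 5.297e-11 m
4.44e-4 × 1.616e-35 / 5.297e-11 = 1.355e-28

1.355e-28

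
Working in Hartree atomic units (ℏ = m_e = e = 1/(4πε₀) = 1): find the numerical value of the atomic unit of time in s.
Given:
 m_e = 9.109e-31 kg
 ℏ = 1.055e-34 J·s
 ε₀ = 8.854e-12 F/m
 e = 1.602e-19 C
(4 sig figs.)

The unique combination of the constants set to 1 with dimensions of time is τ_au = (4πε₀)²ℏ³/(m_e e⁴).
E_h = 4.354e-18 J
ℏ/E_h = 2.423e-17 s

2.423e-17 s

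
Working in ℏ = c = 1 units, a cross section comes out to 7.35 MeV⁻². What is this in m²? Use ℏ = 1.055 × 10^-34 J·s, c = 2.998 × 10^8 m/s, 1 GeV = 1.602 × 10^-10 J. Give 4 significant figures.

2.865 × 10^-25 m²

Area is [L]² = [E]⁻²·(ℏc)²; restore (ℏc)².
1 GeV⁻² → (ℏc)² × (1 GeV in J)⁻² = 3.898 × 10^-32 m².
Convert the energy scale: 7.35 MeV⁻² = 7.35 × 10^6 GeV⁻².
Result: 7.35 × 10^6 × 3.898 × 10^-32 = 2.865 × 10^-25 m².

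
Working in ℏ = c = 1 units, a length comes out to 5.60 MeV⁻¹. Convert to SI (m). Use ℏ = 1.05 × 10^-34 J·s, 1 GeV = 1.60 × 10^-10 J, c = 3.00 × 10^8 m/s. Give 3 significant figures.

1.10 × 10^-12 m

A length is [E]⁻¹ in ℏ=c=1; restore one factor of ℏc.
1 GeV⁻¹ → ℏc × (1 GeV in J)⁻¹ = 1.97 × 10^-16 m.
Convert the energy scale: 5.60 MeV⁻¹ = 5.60 × 10^3 GeV⁻¹.
Result: 5.60 × 10^3 × 1.97 × 10^-16 = 1.10 × 10^-12 m.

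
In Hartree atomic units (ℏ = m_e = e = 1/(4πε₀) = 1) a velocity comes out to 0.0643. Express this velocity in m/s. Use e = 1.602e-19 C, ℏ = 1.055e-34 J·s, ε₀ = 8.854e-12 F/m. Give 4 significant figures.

One atomic unit of velocity: v_au = e²/(4πε₀ℏ) = 2.186e6 m/s.
0.0643 × 2.186e6 m/s = 1.406e5 m/s

1.406e5 m/s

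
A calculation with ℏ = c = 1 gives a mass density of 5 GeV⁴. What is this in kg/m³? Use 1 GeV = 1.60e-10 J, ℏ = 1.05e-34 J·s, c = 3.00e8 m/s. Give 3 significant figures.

1.16e21 kg/m³

Mass density is [E]/(c²[L]³) = [E]⁴/(ℏ³c⁵).
1 GeV⁴ → 1/(ℏ³c⁵) × (1 GeV in J)⁴ = 2.33e20 kg/m³.
Result: 5 × 2.33e20 = 1.16e21 kg/m³.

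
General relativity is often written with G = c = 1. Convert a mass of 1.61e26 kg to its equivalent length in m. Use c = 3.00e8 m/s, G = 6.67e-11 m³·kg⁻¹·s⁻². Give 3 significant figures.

0.119 m

In G = c = 1 units mass has dimensions of length; the conversion factor is G/c².
1.61e26 kg × (G/c²) = 0.119 m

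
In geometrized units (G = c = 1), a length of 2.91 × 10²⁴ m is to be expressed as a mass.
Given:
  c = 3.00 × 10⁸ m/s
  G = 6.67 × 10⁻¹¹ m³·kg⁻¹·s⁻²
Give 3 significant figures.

3.93 × 10⁵¹ kg

Length → mass via c²/G.
2.91 × 10²⁴ m × (c²/G) = 3.93 × 10⁵¹ kg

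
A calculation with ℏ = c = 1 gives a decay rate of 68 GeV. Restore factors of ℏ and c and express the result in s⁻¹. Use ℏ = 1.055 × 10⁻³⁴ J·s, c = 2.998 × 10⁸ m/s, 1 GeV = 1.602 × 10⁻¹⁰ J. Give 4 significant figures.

A rate is [E]/ℏ; divide by ℏ.
1 GeV → 1/ℏ × (1 GeV in J) = 1.518 × 10²⁴ s⁻¹.
Result: 68 × 1.518 × 10²⁴ = 1.033 × 10²⁶ s⁻¹.

1.033 × 10²⁶ s⁻¹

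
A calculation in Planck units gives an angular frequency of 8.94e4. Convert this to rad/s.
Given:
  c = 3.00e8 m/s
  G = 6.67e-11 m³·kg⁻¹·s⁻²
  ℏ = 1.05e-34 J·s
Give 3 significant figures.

One Planck angular frequency: ω_P = √(c⁵/(ℏG)) = 1.86e43 rad/s.
8.94e4 × 1.86e43 rad/s = 1.67e48 rad/s

1.67e48 rad/s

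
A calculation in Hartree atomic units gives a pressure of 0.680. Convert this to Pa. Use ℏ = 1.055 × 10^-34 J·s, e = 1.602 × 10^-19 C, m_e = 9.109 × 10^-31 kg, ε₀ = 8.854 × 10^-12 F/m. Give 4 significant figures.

One atomic unit of pressure: P_au = E_h/a₀³ = m_e⁴e¹⁰/((4πε₀)⁵ℏ⁸) = 2.929 × 10^13 Pa.
0.680 × 2.929 × 10^13 Pa = 1.992 × 10^13 Pa

1.992 × 10^13 Pa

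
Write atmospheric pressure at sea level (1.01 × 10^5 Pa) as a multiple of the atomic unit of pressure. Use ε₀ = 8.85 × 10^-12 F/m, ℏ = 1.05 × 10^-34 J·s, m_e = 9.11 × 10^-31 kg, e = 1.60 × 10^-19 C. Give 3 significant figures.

atomic unit of pressure: P_au = E_h/a₀³ = m_e⁴e¹⁰/((4πε₀)⁵ℏ⁸) = 3.01 × 10^13 Pa.
1.01 × 10^5 / 3.01 × 10^13 = 3.35 × 10^-9

3.35 × 10^-9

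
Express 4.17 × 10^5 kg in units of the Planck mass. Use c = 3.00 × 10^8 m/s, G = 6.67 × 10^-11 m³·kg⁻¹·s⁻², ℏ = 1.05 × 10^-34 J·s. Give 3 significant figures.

1.92 × 10^13

Planck mass: m_P = √(ℏc/G) = 2.17 × 10^-8 kg.
4.17 × 10^5 / 2.17 × 10^-8 = 1.92 × 10^13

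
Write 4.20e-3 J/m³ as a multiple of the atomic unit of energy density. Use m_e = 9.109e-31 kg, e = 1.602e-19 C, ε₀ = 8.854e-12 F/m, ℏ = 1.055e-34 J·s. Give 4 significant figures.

1.434e-16

atomic unit of energy density: u_au = E_h/a₀³ = m_e⁴e¹⁰/((4πε₀)⁵ℏ⁸) = 2.929e13 J/m³.
4.20e-3 / 2.929e13 = 1.434e-16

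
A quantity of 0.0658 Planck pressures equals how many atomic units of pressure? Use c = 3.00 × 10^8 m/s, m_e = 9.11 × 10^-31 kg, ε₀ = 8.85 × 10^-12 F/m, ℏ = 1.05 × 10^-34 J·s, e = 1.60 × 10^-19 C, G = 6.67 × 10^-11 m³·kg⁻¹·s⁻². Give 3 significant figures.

Planck pressure: p_P = c⁷/(ℏG²) = 4.68 × 10^113 Pa
atomic unit of pressure: P_au = E_h/a₀³ = m_e⁴e¹⁰/((4πε₀)⁵ℏ⁸) = 3.01 × 10^13 Pa
0.0658 × 4.68 × 10^113 / 3.01 × 10^13 = 1.02 × 10^99

1.02 × 10^99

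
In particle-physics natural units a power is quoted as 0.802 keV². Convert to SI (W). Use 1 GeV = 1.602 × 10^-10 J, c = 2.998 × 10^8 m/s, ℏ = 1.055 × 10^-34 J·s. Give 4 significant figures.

Power is [E]/[T] = [E]²/ℏ.
1 GeV² → 1/ℏ × (1 GeV in J)² = 2.433 × 10^14 W.
Convert the energy scale: 0.802 keV² = 8.02 × 10^-13 GeV².
Result: 8.02 × 10^-13 × 2.433 × 10^14 = 195.1 W.

195.1 W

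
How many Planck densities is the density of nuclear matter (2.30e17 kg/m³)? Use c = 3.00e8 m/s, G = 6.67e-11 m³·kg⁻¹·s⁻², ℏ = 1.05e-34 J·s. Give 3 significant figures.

Planck density: ρ_P = c⁵/(ℏG²) = 5.20e96 kg/m³.
2.30e17 / 5.20e96 = 4.42e-80

4.42e-80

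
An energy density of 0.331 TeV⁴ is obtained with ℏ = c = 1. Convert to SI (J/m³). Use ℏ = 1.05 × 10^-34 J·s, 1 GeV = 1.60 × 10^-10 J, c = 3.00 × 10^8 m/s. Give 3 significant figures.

[E]/[L]³ = [E]⁴/(ℏc)³; restore (ℏc)⁻³.
1 GeV⁴ → 1/(ℏc)³ × (1 GeV in J)⁴ = 2.10 × 10^37 J/m³.
Convert the energy scale: 0.331 TeV⁴ = 3.31 × 10^11 GeV⁴.
Result: 3.31 × 10^11 × 2.10 × 10^37 = 6.94 × 10^48 J/m³.

6.94 × 10^48 J/m³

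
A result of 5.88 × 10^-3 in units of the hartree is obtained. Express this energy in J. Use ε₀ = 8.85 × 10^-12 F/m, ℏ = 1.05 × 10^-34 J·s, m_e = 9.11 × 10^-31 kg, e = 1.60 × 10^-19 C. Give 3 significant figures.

2.57 × 10^-20 J

One hartree: E_h = m_e e⁴/(4πε₀ℏ)² = 4.38 × 10^-18 J.
5.88 × 10^-3 × 4.38 × 10^-18 J = 2.57 × 10^-20 J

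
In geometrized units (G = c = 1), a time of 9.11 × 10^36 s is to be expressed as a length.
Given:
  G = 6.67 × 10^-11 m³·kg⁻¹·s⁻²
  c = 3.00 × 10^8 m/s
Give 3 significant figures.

2.73 × 10^45 m

Time → length via c.
9.11 × 10^36 s × (c) = 2.73 × 10^45 m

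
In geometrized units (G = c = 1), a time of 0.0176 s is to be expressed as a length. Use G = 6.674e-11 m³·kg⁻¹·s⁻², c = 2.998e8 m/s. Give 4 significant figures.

Time → length via c.
0.0176 s × (c) = 5.276e6 m

5.276e6 m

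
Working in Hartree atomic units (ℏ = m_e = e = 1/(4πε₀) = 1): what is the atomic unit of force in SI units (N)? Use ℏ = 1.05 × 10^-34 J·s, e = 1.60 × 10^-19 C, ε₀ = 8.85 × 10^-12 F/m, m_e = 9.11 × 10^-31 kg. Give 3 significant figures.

Dimensional analysis gives F_au = E_h/a₀ = m_e²e⁶/((4πε₀)³ℏ⁴).
E_h = 4.38 × 10^-18 J
a₀ = 5.26 × 10^-11 m
E_h/a₀ = 8.33 × 10^-8 N

8.33 × 10^-8 N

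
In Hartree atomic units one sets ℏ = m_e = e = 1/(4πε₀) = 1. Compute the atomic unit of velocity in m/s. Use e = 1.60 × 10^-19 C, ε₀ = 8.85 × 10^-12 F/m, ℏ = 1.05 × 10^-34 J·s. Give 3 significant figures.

v_au = e²/(4πε₀ℏ)
  = 2.56 × 10^-38 / 1.17 × 10^-44
  = 2.19 × 10^6 m/s

2.19 × 10^6 m/s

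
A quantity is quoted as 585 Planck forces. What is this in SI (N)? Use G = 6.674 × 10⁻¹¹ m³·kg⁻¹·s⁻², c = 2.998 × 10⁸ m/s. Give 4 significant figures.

One Planck force: F_P = c⁴/G = 1.210 × 10⁴⁴ N.
585 × 1.210 × 10⁴⁴ N = 7.081 × 10⁴⁶ N

7.081 × 10⁴⁶ N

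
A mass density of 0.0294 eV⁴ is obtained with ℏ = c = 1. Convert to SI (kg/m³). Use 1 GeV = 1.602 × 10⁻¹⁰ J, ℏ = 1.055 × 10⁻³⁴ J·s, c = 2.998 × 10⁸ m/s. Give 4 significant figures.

Mass density is [E]/(c²[L]³) = [E]⁴/(ℏ³c⁵).
1 GeV⁴ → 1/(ℏ³c⁵) × (1 GeV in J)⁴ = 2.316 × 10²⁰ kg/m³.
Convert the energy scale: 0.0294 eV⁴ = 2.94 × 10⁻³⁸ GeV⁴.
Result: 2.94 × 10⁻³⁸ × 2.316 × 10²⁰ = 6.809 × 10⁻¹⁸ kg/m³.

6.809 × 10⁻¹⁸ kg/m³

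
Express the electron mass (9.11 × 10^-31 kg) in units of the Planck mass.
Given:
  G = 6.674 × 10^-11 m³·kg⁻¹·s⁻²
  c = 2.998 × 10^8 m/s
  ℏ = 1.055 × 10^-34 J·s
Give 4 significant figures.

Planck mass: m_P = √(ℏc/G) = 2.177 × 10^-8 kg.
9.11 × 10^-31 / 2.177 × 10^-8 = 4.185 × 10^-23

4.185 × 10^-23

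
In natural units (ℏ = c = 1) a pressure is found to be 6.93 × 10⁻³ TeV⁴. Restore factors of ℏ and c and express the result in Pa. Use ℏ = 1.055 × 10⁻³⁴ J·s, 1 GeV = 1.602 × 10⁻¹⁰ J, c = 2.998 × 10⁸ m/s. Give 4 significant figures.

1.443 × 10⁴⁷ Pa

Pressure is [E]/[L]³ = [E]⁴/(ℏc)³.
1 GeV⁴ → 1/(ℏc)³ × (1 GeV in J)⁴ = 2.082 × 10³⁷ Pa.
Convert the energy scale: 6.93 × 10⁻³ TeV⁴ = 6.93 × 10⁹ GeV⁴.
Result: 6.93 × 10⁹ × 2.082 × 10³⁷ = 1.443 × 10⁴⁷ Pa.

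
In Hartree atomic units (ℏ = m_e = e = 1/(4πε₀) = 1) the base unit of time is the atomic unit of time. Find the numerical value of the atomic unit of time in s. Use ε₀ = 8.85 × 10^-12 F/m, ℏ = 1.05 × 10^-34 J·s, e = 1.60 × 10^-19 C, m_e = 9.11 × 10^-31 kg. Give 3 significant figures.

2.40 × 10^-17 s

τ_au = (4πε₀)²ℏ³/(m_e e⁴)
E_h = 4.38 × 10^-18 J
ℏ/E_h = 2.40 × 10^-17 s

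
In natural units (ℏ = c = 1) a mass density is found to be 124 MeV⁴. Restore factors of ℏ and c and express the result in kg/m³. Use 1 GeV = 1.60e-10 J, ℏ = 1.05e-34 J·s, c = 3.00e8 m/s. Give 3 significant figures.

Mass density is [E]/(c²[L]³) = [E]⁴/(ℏ³c⁵).
1 GeV⁴ → 1/(ℏ³c⁵) × (1 GeV in J)⁴ = 2.33e20 kg/m³.
Convert the energy scale: 124 MeV⁴ = 1.24e-10 GeV⁴.
Result: 1.24e-10 × 2.33e20 = 2.89e10 kg/m³.

2.89e10 kg/m³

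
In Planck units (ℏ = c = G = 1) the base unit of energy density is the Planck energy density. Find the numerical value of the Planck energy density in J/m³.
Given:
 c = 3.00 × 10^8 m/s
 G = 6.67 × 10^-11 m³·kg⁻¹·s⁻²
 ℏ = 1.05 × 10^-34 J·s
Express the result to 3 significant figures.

4.68 × 10^113 J/m³

u_P = c⁷/(ℏG²)
  = 2.19 × 10^59 / 4.67 × 10^-55
  = 4.68 × 10^113 J/m³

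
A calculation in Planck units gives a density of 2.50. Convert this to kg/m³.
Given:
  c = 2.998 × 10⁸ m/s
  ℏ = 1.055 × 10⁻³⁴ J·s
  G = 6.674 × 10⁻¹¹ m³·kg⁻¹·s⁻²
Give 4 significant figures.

One Planck density: ρ_P = c⁵/(ℏG²) = 5.154 × 10⁹⁶ kg/m³.
2.50 × 5.154 × 10⁹⁶ kg/m³ = 1.288 × 10⁹⁷ kg/m³

1.288 × 10⁹⁷ kg/m³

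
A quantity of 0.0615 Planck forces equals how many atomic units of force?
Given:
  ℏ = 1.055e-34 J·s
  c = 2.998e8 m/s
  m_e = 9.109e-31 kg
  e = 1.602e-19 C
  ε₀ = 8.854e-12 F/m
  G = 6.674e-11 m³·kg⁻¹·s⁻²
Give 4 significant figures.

9.056e49

Planck force: F_P = c⁴/G = 1.210e44 N
atomic unit of force: F_au = E_h/a₀ = m_e²e⁶/((4πε₀)³ℏ⁴) = 8.220e-8 N
0.0615 × 1.210e44 / 8.220e-8 = 9.056e49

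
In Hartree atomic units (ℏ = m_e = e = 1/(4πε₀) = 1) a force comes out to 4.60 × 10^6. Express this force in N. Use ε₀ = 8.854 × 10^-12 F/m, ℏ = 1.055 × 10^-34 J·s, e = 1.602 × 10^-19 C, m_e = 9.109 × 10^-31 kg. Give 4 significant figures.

0.3781 N

One atomic unit of force: F_au = E_h/a₀ = m_e²e⁶/((4πε₀)³ℏ⁴) = 8.220 × 10^-8 N.
4.60 × 10^6 × 8.220 × 10^-8 N = 0.3781 N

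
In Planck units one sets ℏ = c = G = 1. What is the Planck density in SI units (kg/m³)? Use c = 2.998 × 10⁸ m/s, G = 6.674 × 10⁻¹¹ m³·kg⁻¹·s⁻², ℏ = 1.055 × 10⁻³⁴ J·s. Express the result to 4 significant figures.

ρ_P = c⁵/(ℏG²)
  = 2.422 × 10⁴² / 4.699 × 10⁻⁵⁵
  = 5.154 × 10⁹⁶ kg/m³

5.154 × 10⁹⁶ kg/m³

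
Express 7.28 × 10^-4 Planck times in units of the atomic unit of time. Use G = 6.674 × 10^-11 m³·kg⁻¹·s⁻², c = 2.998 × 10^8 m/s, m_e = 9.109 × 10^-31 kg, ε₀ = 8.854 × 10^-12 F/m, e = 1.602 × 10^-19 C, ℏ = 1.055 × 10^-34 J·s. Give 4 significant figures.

Planck time: t_P = √(ℏG/c⁵) = 5.392 × 10^-44 s
atomic unit of time: τ_au = (4πε₀)²ℏ³/(m_e e⁴) = 2.423 × 10^-17 s
7.28 × 10^-4 × 5.392 × 10^-44 / 2.423 × 10^-17 = 1.620 × 10^-30

1.620 × 10^-30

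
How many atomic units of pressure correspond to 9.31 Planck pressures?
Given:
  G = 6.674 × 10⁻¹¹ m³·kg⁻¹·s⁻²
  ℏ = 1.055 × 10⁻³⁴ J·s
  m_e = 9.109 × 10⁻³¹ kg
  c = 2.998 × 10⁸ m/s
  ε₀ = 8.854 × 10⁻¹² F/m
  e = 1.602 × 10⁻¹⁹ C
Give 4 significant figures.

Planck pressure: p_P = c⁷/(ℏG²) = 4.632 × 10¹¹³ Pa
atomic unit of pressure: P_au = E_h/a₀³ = m_e⁴e¹⁰/((4πε₀)⁵ℏ⁸) = 2.929 × 10¹³ Pa
9.31 × 4.632 × 10¹¹³ / 2.929 × 10¹³ = 1.472 × 10¹⁰¹

1.472 × 10¹⁰¹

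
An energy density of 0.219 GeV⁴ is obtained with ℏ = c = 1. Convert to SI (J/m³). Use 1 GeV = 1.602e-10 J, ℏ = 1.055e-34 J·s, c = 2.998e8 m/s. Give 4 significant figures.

4.559e36 J/m³

[E]/[L]³ = [E]⁴/(ℏc)³; restore (ℏc)⁻³.
1 GeV⁴ → 1/(ℏc)³ × (1 GeV in J)⁴ = 2.082e37 J/m³.
Result: 0.219 × 2.082e37 = 4.559e36 J/m³.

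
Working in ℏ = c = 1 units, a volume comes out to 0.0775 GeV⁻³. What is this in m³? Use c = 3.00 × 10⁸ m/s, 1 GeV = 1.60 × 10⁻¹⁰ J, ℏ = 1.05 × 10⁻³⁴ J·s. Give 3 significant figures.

5.91 × 10⁻⁴⁹ m³

Volume is [L]³ = [E]⁻³·(ℏc)³.
1 GeV⁻³ → (ℏc)³ × (1 GeV in J)⁻³ = 7.63 × 10⁻⁴⁸ m³.
Result: 0.0775 × 7.63 × 10⁻⁴⁸ = 5.91 × 10⁻⁴⁹ m³.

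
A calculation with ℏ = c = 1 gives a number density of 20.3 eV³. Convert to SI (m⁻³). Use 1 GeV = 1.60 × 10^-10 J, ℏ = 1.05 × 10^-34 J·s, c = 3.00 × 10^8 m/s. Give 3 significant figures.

Number density is [L]⁻³ = [E]³/(ℏc)³.
1 GeV³ → 1/(ℏc)³ × (1 GeV in J)³ = 1.31 × 10^47 m⁻³.
Convert the energy scale: 20.3 eV³ = 2.03 × 10^-26 GeV³.
Result: 2.03 × 10^-26 × 1.31 × 10^47 = 2.66 × 10^21 m⁻³.

2.66 × 10^21 m⁻³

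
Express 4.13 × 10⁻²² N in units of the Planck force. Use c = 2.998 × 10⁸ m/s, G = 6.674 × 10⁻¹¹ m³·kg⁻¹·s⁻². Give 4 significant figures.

Planck force: F_P = c⁴/G = 1.210 × 10⁴⁴ N.
4.13 × 10⁻²² / 1.210 × 10⁴⁴ = 3.412 × 10⁻⁶⁶

3.412 × 10⁻⁶⁶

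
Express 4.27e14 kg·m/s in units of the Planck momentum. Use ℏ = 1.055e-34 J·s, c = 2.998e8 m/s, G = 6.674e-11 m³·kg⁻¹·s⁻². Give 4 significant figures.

Planck momentum: p_P = √(ℏc³/G) = 6.527 kg·m/s.
4.27e14 / 6.527 = 6.543e13

6.543e13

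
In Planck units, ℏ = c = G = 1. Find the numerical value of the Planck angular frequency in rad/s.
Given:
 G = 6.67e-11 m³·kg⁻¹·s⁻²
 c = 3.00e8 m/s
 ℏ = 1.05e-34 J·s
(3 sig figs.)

Dimensional analysis gives ω_P = √(c⁵/(ℏG)).
  = √(3.47e86)
  = 1.86e43 rad/s

1.86e43 rad/s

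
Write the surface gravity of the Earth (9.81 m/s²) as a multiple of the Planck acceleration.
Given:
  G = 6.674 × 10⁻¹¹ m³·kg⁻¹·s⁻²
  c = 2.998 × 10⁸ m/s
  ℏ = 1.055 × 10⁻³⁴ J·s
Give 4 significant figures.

Planck acceleration: a_P = √(c⁷/(ℏG)) = 5.560 × 10⁵¹ m/s².
9.81 / 5.560 × 10⁵¹ = 1.764 × 10⁻⁵¹

1.764 × 10⁻⁵¹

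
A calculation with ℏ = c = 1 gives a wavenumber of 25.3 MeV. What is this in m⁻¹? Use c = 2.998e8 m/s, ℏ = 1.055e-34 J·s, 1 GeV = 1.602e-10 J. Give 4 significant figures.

Inverse length is [E]/(ℏc).
1 GeV → 1/(ℏc) × (1 GeV in J) = 5.065e15 m⁻¹.
Convert the energy scale: 25.3 MeV = 0.0253 GeV.
Result: 0.0253 × 5.065e15 = 1.281e14 m⁻¹.

1.281e14 m⁻¹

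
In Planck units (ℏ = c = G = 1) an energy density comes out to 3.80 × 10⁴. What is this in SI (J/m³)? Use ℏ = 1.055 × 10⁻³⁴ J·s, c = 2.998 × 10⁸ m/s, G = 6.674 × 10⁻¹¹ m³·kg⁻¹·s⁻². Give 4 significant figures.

1.760 × 10¹¹⁸ J/m³

One Planck energy density: u_P = c⁷/(ℏG²) = 4.632 × 10¹¹³ J/m³.
3.80 × 10⁴ × 4.632 × 10¹¹³ J/m³ = 1.760 × 10¹¹⁸ J/m³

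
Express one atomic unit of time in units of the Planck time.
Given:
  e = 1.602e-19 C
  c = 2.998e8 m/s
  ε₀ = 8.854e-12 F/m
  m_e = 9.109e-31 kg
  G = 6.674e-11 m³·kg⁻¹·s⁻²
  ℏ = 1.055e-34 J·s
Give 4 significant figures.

atomic unit of time: τ_au = (4πε₀)²ℏ³/(m_e e⁴) = 2.423e-17 s
Planck time: t_P = √(ℏG/c⁵) = 5.392e-44 s
ratio = 2.423e-17 / 5.392e-44 = 4.494e26

4.494e26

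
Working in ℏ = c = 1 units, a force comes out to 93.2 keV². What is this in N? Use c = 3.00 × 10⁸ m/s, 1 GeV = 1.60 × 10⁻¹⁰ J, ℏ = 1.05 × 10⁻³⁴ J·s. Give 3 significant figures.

Force is [E]/[L] = [E]²/(ℏc); restore (ℏc)⁻¹.
1 GeV² → 1/(ℏc) × (1 GeV in J)² = 8.13 × 10⁵ N.
Convert the energy scale: 93.2 keV² = 9.32 × 10⁻¹¹ GeV².
Result: 9.32 × 10⁻¹¹ × 8.13 × 10⁵ = 7.57 × 10⁻⁵ N.

7.57 × 10⁻⁵ N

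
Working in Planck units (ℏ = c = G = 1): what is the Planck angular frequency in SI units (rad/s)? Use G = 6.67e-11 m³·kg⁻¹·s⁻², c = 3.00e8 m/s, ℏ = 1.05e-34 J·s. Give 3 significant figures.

Dimensional analysis gives ω_P = √(c⁵/(ℏG)).
  = √(3.47e86)
  = 1.86e43 rad/s

1.86e43 rad/s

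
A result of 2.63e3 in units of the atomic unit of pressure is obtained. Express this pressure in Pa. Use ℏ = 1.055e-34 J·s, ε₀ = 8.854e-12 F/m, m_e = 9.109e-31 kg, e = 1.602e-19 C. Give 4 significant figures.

One atomic unit of pressure: P_au = E_h/a₀³ = m_e⁴e¹⁰/((4πε₀)⁵ℏ⁸) = 2.929e13 Pa.
2.63e3 × 2.929e13 Pa = 7.704e16 Pa

7.704e16 Pa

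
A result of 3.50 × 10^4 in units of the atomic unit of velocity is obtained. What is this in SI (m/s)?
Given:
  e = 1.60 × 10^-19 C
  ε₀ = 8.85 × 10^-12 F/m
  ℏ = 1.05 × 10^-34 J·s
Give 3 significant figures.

One atomic unit of velocity: v_au = e²/(4πε₀ℏ) = 2.19 × 10^6 m/s.
3.50 × 10^4 × 2.19 × 10^6 m/s = 7.67 × 10^10 m/s

7.67 × 10^10 m/s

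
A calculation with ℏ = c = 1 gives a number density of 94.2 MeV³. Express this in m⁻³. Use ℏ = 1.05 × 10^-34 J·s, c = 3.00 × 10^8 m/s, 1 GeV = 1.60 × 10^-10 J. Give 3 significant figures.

1.23 × 10^40 m⁻³

Number density is [L]⁻³ = [E]³/(ℏc)³.
1 GeV³ → 1/(ℏc)³ × (1 GeV in J)³ = 1.31 × 10^47 m⁻³.
Convert the energy scale: 94.2 MeV³ = 9.42 × 10^-8 GeV³.
Result: 9.42 × 10^-8 × 1.31 × 10^47 = 1.23 × 10^40 m⁻³.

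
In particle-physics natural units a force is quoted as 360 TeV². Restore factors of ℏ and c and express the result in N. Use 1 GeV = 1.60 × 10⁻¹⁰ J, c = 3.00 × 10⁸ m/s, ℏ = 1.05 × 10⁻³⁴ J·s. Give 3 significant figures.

2.93 × 10¹⁴ N

Force is [E]/[L] = [E]²/(ℏc); restore (ℏc)⁻¹.
1 GeV² → 1/(ℏc) × (1 GeV in J)² = 8.13 × 10⁵ N.
Convert the energy scale: 360 TeV² = 3.60 × 10⁸ GeV².
Result: 3.60 × 10⁸ × 8.13 × 10⁵ = 2.93 × 10¹⁴ N.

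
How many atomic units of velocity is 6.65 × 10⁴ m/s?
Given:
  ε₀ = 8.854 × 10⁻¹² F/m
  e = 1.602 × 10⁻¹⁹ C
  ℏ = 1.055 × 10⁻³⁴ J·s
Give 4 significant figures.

atomic unit of velocity: v_au = e²/(4πε₀ℏ) = 2.186 × 10⁶ m/s.
6.65 × 10⁴ / 2.186 × 10⁶ = 0.03042

0.03042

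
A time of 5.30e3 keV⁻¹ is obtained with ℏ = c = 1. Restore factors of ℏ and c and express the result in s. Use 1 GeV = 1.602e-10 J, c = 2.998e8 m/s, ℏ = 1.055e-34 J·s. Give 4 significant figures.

A time is [E]⁻¹ in ℏ=c=1; restore one factor of ℏ.
1 GeV⁻¹ → ℏ × (1 GeV in J)⁻¹ = 6.586e-25 s.
Convert the energy scale: 5.30e3 keV⁻¹ = 5.30e9 GeV⁻¹.
Result: 5.30e9 × 6.586e-25 = 3.490e-15 s.

3.490e-15 s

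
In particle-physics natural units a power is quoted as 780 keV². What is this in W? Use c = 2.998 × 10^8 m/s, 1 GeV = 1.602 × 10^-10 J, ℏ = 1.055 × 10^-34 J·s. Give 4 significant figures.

Power is [E]/[T] = [E]²/ℏ.
1 GeV² → 1/ℏ × (1 GeV in J)² = 2.433 × 10^14 W.
Convert the energy scale: 780 keV² = 7.80 × 10^-10 GeV².
Result: 7.80 × 10^-10 × 2.433 × 10^14 = 1.897 × 10^5 W.

1.897 × 10^5 W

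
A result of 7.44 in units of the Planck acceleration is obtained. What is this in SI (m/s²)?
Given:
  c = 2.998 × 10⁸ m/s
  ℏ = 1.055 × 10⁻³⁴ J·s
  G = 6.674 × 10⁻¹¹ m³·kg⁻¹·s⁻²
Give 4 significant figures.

4.137 × 10⁵² m/s²

One Planck acceleration: a_P = √(c⁷/(ℏG)) = 5.560 × 10⁵¹ m/s².
7.44 × 5.560 × 10⁵¹ m/s² = 4.137 × 10⁵² m/s²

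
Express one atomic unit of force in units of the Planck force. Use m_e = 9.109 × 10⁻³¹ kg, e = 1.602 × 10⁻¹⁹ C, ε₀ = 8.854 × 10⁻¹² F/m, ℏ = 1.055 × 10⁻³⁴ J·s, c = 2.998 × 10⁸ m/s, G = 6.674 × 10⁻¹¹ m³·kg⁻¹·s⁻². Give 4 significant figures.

6.791 × 10⁻⁵²

atomic unit of force: F_au = E_h/a₀ = m_e²e⁶/((4πε₀)³ℏ⁴) = 8.220 × 10⁻⁸ N
Planck force: F_P = c⁴/G = 1.210 × 10⁴⁴ N
ratio = 8.220 × 10⁻⁸ / 1.210 × 10⁴⁴ = 6.791 × 10⁻⁵²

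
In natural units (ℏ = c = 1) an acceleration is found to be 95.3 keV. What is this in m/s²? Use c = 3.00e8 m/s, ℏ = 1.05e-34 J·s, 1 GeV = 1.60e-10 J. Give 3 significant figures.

Acceleration is [L]/[T]² = c·[E]/ℏ.
1 GeV → c/ℏ × (1 GeV in J) = 4.57e32 m/s².
Convert the energy scale: 95.3 keV = 9.53e-5 GeV.
Result: 9.53e-5 × 4.57e32 = 4.36e28 m/s².

4.36e28 m/s²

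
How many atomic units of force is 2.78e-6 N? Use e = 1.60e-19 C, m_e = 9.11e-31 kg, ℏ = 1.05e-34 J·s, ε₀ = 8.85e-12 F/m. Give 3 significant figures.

33.4

atomic unit of force: F_au = E_h/a₀ = m_e²e⁶/((4πε₀)³ℏ⁴) = 8.33e-8 N.
2.78e-6 / 8.33e-8 = 33.4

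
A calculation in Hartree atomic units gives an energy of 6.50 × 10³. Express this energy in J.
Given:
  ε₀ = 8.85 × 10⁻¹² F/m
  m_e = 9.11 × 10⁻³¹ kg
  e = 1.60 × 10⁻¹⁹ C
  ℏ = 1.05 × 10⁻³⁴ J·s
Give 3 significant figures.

2.85 × 10⁻¹⁴ J

One hartree: E_h = m_e e⁴/(4πε₀ℏ)² = 4.38 × 10⁻¹⁸ J.
6.50 × 10³ × 4.38 × 10⁻¹⁸ J = 2.85 × 10⁻¹⁴ J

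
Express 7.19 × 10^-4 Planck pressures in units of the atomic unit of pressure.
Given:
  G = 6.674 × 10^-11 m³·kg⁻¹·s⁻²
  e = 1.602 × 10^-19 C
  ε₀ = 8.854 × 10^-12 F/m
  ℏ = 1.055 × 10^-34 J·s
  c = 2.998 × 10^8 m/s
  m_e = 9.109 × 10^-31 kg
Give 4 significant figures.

1.137 × 10^97

Planck pressure: p_P = c⁷/(ℏG²) = 4.632 × 10^113 Pa
atomic unit of pressure: P_au = E_h/a₀³ = m_e⁴e¹⁰/((4πε₀)⁵ℏ⁸) = 2.929 × 10^13 Pa
7.19 × 10^-4 × 4.632 × 10^113 / 2.929 × 10^13 = 1.137 × 10^97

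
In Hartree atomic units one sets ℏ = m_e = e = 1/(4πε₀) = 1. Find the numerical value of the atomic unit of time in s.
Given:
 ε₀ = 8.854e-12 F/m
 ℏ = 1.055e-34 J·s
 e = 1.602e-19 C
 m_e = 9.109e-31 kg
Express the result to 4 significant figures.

2.423e-17 s

τ_au = (4πε₀)²ℏ³/(m_e e⁴)
E_h = 4.354e-18 J
ℏ/E_h = 2.423e-17 s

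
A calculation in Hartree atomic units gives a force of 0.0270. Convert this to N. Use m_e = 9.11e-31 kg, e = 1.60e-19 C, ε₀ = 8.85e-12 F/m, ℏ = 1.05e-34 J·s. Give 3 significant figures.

2.25e-9 N

One atomic unit of force: F_au = E_h/a₀ = m_e²e⁶/((4πε₀)³ℏ⁴) = 8.33e-8 N.
0.0270 × 8.33e-8 N = 2.25e-9 N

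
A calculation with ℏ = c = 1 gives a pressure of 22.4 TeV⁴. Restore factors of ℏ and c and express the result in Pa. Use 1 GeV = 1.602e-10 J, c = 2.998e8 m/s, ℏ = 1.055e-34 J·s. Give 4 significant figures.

4.663e50 Pa

Pressure is [E]/[L]³ = [E]⁴/(ℏc)³.
1 GeV⁴ → 1/(ℏc)³ × (1 GeV in J)⁴ = 2.082e37 Pa.
Convert the energy scale: 22.4 TeV⁴ = 2.24e13 GeV⁴.
Result: 2.24e13 × 2.082e37 = 4.663e50 Pa.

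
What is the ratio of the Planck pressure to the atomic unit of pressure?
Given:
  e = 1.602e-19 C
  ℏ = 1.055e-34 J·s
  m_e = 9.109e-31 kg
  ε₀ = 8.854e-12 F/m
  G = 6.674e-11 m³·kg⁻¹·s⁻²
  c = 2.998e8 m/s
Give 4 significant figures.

1.581e100

Planck pressure: p_P = c⁷/(ℏG²) = 4.632e113 Pa
atomic unit of pressure: P_au = E_h/a₀³ = m_e⁴e¹⁰/((4πε₀)⁵ℏ⁸) = 2.929e13 Pa
ratio = 4.632e113 / 2.929e13 = 1.581e100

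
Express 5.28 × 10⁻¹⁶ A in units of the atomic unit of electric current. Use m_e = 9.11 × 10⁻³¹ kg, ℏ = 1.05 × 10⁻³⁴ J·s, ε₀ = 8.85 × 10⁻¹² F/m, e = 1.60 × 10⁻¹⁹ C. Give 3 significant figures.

7.91 × 10⁻¹⁴

atomic unit of electric current: I_au = e E_h/ℏ = m_e e⁵/((4πε₀)²ℏ³) = 6.67 × 10⁻³ A.
5.28 × 10⁻¹⁶ / 6.67 × 10⁻³ = 7.91 × 10⁻¹⁴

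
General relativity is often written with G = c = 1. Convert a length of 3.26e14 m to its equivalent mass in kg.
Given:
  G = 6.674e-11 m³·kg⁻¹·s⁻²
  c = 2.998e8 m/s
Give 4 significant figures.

4.390e41 kg

Length → mass via c²/G.
3.26e14 m × (c²/G) = 4.390e41 kg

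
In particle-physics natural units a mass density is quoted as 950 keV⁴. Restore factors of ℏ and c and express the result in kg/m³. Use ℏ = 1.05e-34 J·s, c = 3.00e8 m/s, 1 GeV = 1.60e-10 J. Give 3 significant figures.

0.221 kg/m³

Mass density is [E]/(c²[L]³) = [E]⁴/(ℏ³c⁵).
1 GeV⁴ → 1/(ℏ³c⁵) × (1 GeV in J)⁴ = 2.33e20 kg/m³.
Convert the energy scale: 950 keV⁴ = 9.50e-22 GeV⁴.
Result: 9.50e-22 × 2.33e20 = 0.221 kg/m³.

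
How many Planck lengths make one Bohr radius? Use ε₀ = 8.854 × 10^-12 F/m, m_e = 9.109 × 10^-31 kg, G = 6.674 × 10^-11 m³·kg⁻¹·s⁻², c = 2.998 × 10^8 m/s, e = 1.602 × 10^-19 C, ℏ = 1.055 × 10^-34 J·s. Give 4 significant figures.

3.277 × 10^24

Bohr radius: a₀ = 4πε₀ℏ²/(m_e e²) = 5.297 × 10^-11 m
Planck length: ℓ_P = √(ℏG/c³) = 1.616 × 10^-35 m
ratio = 5.297 × 10^-11 / 1.616 × 10^-35 = 3.277 × 10^24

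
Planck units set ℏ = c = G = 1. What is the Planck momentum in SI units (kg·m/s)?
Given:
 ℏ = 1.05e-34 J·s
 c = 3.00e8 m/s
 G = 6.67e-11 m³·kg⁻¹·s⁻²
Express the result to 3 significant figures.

6.52 kg·m/s

Dimensional analysis gives p_P = √(ℏc³/G).
  = √(42.5)
  = 6.52 kg·m/s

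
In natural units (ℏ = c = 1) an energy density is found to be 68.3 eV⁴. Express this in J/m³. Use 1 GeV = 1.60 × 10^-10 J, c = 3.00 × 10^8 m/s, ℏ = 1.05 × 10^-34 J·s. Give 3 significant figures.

[E]/[L]³ = [E]⁴/(ℏc)³; restore (ℏc)⁻³.
1 GeV⁴ → 1/(ℏc)³ × (1 GeV in J)⁴ = 2.10 × 10^37 J/m³.
Convert the energy scale: 68.3 eV⁴ = 6.83 × 10^-35 GeV⁴.
Result: 6.83 × 10^-35 × 2.10 × 10^37 = 1.43 × 10^3 J/m³.

1.43 × 10^3 J/m³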